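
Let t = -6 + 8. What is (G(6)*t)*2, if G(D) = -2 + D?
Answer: 16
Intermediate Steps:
t = 2
(G(6)*t)*2 = ((-2 + 6)*2)*2 = (4*2)*2 = 8*2 = 16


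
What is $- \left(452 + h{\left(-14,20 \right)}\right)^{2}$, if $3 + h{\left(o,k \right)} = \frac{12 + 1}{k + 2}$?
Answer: $- \frac{97831881}{484} \approx -2.0213 \cdot 10^{5}$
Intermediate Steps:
$h{\left(o,k \right)} = -3 + \frac{13}{2 + k}$ ($h{\left(o,k \right)} = -3 + \frac{12 + 1}{k + 2} = -3 + \frac{13}{2 + k}$)
$- \left(452 + h{\left(-14,20 \right)}\right)^{2} = - \left(452 + \frac{7 - 60}{2 + 20}\right)^{2} = - \left(452 + \frac{7 - 60}{22}\right)^{2} = - \left(452 + \frac{1}{22} \left(-53\right)\right)^{2} = - \left(452 - \frac{53}{22}\right)^{2} = - \left(\frac{9891}{22}\right)^{2} = \left(-1\right) \frac{97831881}{484} = - \frac{97831881}{484}$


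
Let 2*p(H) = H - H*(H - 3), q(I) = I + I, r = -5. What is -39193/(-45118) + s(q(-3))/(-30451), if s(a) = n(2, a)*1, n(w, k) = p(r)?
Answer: 597240599/686944109 ≈ 0.86942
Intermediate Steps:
q(I) = 2*I
p(H) = H/2 - H*(-3 + H)/2 (p(H) = (H - H*(H - 3))/2 = (H - H*(-3 + H))/2 = H/2 - H*(-3 + H)/2)
n(w, k) = -45/2 (n(w, k) = (1/2)*(-5)*(4 - 1*(-5)) = (1/2)*(-5)*(4 + 5) = (1/2)*(-5)*9 = -45/2)
s(a) = -45/2 (s(a) = -45/2*1 = -45/2)
-39193/(-45118) + s(q(-3))/(-30451) = -39193/(-45118) - 45/2/(-30451) = -39193*(-1/45118) - 45/2*(-1/30451) = 39193/45118 + 45/60902 = 597240599/686944109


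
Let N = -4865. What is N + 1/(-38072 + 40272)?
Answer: -10702999/2200 ≈ -4865.0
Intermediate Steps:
N + 1/(-38072 + 40272) = -4865 + 1/(-38072 + 40272) = -4865 + 1/2200 = -10702999/2200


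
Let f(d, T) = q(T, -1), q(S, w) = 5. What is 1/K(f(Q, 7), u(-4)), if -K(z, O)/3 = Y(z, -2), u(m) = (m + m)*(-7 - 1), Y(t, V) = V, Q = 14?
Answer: ⅙ ≈ 0.16667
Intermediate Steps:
f(d, T) = 5
u(m) = -16*m (u(m) = (2*m)*(-8) = -16*m)
K(z, O) = 6 (K(z, O) = -3*(-2) = 6)
1/K(f(Q, 7), u(-4)) = 1/6 = ⅙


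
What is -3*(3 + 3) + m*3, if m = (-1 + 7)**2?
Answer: 90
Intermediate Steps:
m = 36 (m = 6**2 = 36)
-3*(3 + 3) + m*3 = -3*(3 + 3) + 36*3 = -3*6 + 108 = -18 + 108 = 90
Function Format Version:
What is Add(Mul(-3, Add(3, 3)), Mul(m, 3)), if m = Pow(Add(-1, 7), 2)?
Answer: 90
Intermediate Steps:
m = 36 (m = Pow(6, 2) = 36)
Add(Mul(-3, Add(3, 3)), Mul(m, 3)) = Add(Mul(-3, Add(3, 3)), Mul(36, 3)) = Add(Mul(-3, 6), 108) = Add(-18, 108) = 90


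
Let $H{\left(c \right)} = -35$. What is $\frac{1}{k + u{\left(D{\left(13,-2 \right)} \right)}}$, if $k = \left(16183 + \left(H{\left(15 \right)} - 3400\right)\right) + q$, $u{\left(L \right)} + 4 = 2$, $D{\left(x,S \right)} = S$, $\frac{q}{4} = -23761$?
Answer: $- \frac{1}{82298} \approx -1.2151 \cdot 10^{-5}$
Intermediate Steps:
$q = -95044$ ($q = 4 \left(-23761\right) = -95044$)
$u{\left(L \right)} = -2$ ($u{\left(L \right)} = -4 + 2 = -2$)
$k = -82296$ ($k = \left(16183 - 3435\right) - 95044 = 12748 - 95044 = -82296$)
$\frac{1}{k + u{\left(D{\left(13,-2 \right)} \right)}} = \frac{1}{-82296 - 2} = \frac{1}{-82298} = - \frac{1}{82298}$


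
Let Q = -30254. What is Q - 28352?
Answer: -58606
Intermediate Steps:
Q - 28352 = -30254 - 28352 = -58606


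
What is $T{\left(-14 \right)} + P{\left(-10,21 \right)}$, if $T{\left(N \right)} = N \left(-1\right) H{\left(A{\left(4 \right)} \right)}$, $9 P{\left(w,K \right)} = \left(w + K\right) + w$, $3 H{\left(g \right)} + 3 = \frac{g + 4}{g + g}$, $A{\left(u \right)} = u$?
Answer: $- \frac{83}{9} \approx -9.2222$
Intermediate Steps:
$H{\left(g \right)} = -1 + \frac{4 + g}{6 g}$ ($H{\left(g \right)} = -1 + \frac{\left(g + 4\right) \frac{1}{g + g}}{3} = -1 + \frac{\left(4 + g\right) \frac{1}{2 g}}{3} = -1 + \frac{\frac{1}{2} \frac{1}{g} \left(4 + g\right)}{3} = -1 + \frac{4 + g}{6 g}$)
$P{\left(w,K \right)} = \frac{K}{9} + \frac{2 w}{9}$ ($P{\left(w,K \right)} = \frac{\left(w + K\right) + w}{9} = \frac{\left(K + w\right) + w}{9} = \frac{K + 2 w}{9} = \frac{K}{9} + \frac{2 w}{9}$)
$T{\left(N \right)} = \frac{2 N}{3}$ ($T{\left(N \right)} = N \left(-1\right) \frac{4 - 20}{6 \cdot 4} = - N \frac{1}{6} \cdot \frac{1}{4} \left(4 - 20\right) = - N \frac{1}{6} \cdot \frac{1}{4} \left(-16\right) = - N \left(- \frac{2}{3}\right) = \frac{2 N}{3}$)
$T{\left(-14 \right)} + P{\left(-10,21 \right)} = \frac{2}{3} \left(-14\right) + \left(\frac{1}{9} \cdot 21 + \frac{2}{9} \left(-10\right)\right) = - \frac{28}{3} + \left(\frac{7}{3} - \frac{20}{9}\right) = - \frac{28}{3} + \frac{1}{9} = - \frac{83}{9}$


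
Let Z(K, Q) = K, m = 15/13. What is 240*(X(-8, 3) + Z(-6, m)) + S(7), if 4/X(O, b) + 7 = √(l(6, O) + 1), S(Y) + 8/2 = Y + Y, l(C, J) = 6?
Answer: -1590 - 160*√7/7 ≈ -1650.5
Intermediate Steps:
S(Y) = -4 + 2*Y (S(Y) = -4 + (Y + Y) = -4 + 2*Y)
X(O, b) = 4/(-7 + √7) (X(O, b) = 4/(-7 + √(6 + 1)) = 4/(-7 + √7))
m = 15/13 (m = 15*(1/13) = 15/13 ≈ 1.1538)
240*(X(-8, 3) + Z(-6, m)) + S(7) = 240*((-⅔ - 2*√7/21) - 6) + (-4 + 2*7) = 240*(-20/3 - 2*√7/21) + (-4 + 14) = (-1600 - 160*√7/7) + 10 = -1590 - 160*√7/7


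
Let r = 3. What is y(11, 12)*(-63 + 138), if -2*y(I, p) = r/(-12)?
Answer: 75/8 ≈ 9.3750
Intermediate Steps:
y(I, p) = ⅛ (y(I, p) = -3/(2*(-12)) = -3*(-1)/(2*12) = -½*(-¼) = ⅛)
y(11, 12)*(-63 + 138) = (-63 + 138)/8 = (⅛)*75 = 75/8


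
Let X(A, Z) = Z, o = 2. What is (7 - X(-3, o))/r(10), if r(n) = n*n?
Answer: 1/20 ≈ 0.050000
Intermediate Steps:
r(n) = n²
(7 - X(-3, o))/r(10) = (7 - 1*2)/(10²) = (7 - 2)/100 = 5*(1/100) = 1/20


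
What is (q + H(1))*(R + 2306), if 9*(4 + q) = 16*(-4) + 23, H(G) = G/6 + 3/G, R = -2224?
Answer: -3977/9 ≈ -441.89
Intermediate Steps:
H(G) = 3/G + G/6 (H(G) = G*(⅙) + 3/G = G/6 + 3/G = 3/G + G/6)
q = -77/9 (q = -4 + (16*(-4) + 23)/9 = -4 + (-64 + 23)/9 = -4 + (⅑)*(-41) = -4 - 41/9 = -77/9 ≈ -8.5556)
(q + H(1))*(R + 2306) = (-77/9 + (3/1 + (⅙)*1))*(-2224 + 2306) = (-77/9 + (3*1 + ⅙))*82 = (-77/9 + (3 + ⅙))*82 = (-77/9 + 19/6)*82 = -97/18*82 = -3977/9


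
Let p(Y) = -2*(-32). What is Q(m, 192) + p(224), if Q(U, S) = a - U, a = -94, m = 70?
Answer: -100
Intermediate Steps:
p(Y) = 64
Q(U, S) = -94 - U
Q(m, 192) + p(224) = (-94 - 1*70) + 64 = (-94 - 70) + 64 = -164 + 64 = -100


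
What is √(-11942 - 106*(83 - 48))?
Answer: 2*I*√3913 ≈ 125.11*I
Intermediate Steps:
√(-11942 - 106*(83 - 48)) = √(-11942 - 106*35) = √(-11942 - 3710) = √(-15652) = 2*I*√3913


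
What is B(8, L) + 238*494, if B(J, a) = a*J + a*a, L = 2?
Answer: 117592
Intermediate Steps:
B(J, a) = a² + J*a (B(J, a) = J*a + a² = a² + J*a)
B(8, L) + 238*494 = 2*(8 + 2) + 238*494 = 2*10 + 117572 = 20 + 117572 = 117592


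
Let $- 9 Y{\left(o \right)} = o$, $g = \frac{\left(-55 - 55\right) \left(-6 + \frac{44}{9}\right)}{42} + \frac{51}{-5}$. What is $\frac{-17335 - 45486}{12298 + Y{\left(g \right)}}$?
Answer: $- \frac{534292605}{104601379} \approx -5.1079$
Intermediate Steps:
$g = - \frac{6889}{945}$ ($g = - 110 \left(-6 + 44 \cdot \frac{1}{9}\right) \frac{1}{42} + 51 \left(- \frac{1}{5}\right) = - 110 \left(-6 + \frac{44}{9}\right) \frac{1}{42} - \frac{51}{5} = \left(-110\right) \left(- \frac{10}{9}\right) \frac{1}{42} - \frac{51}{5} = \frac{1100}{9} \cdot \frac{1}{42} - \frac{51}{5} = \frac{550}{189} - \frac{51}{5} = - \frac{6889}{945} \approx -7.2899$)
$Y{\left(o \right)} = - \frac{o}{9}$
$\frac{-17335 - 45486}{12298 + Y{\left(g \right)}} = \frac{-17335 - 45486}{12298 - - \frac{6889}{8505}} = - \frac{62821}{12298 + \frac{6889}{8505}} = - \frac{62821}{\frac{104601379}{8505}} = \left(-62821\right) \frac{8505}{104601379} = - \frac{534292605}{104601379}$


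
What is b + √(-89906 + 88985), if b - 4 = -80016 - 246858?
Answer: -326870 + I*√921 ≈ -3.2687e+5 + 30.348*I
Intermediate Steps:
b = -326870 (b = 4 + (-80016 - 246858) = 4 - 326874 = -326870)
b + √(-89906 + 88985) = -326870 + √(-89906 + 88985) = -326870 + √(-921) = -326870 + I*√921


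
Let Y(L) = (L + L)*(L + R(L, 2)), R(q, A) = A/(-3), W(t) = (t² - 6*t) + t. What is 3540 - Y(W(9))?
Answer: 996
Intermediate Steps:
W(t) = t² - 5*t
R(q, A) = -A/3 (R(q, A) = A*(-⅓) = -A/3)
Y(L) = 2*L*(-⅔ + L) (Y(L) = (L + L)*(L - ⅓*2) = (2*L)*(L - ⅔) = (2*L)*(-⅔ + L) = 2*L*(-⅔ + L))
3540 - Y(W(9)) = 3540 - 2*9*(-5 + 9)*(-2 + 3*(9*(-5 + 9)))/3 = 3540 - 2*9*4*(-2 + 3*(9*4))/3 = 3540 - 2*36*(-2 + 3*36)/3 = 3540 - 2*36*(-2 + 108)/3 = 3540 - 2*36*106/3 = 3540 - 1*2544 = 3540 - 2544 = 996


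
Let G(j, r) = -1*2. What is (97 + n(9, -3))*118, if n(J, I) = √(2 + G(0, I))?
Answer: 11446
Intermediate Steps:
G(j, r) = -2
n(J, I) = 0 (n(J, I) = √(2 - 2) = √0 = 0)
(97 + n(9, -3))*118 = (97 + 0)*118 = 97*118 = 11446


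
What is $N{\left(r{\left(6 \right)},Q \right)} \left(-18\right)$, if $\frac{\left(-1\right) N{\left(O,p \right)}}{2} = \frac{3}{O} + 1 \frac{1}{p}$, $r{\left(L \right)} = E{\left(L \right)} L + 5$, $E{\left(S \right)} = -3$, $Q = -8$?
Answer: $- \frac{333}{26} \approx -12.808$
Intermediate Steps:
$r{\left(L \right)} = 5 - 3 L$ ($r{\left(L \right)} = - 3 L + 5 = 5 - 3 L$)
$N{\left(O,p \right)} = - \frac{6}{O} - \frac{2}{p}$ ($N{\left(O,p \right)} = - 2 \left(\frac{3}{O} + 1 \frac{1}{p}\right) = - 2 \left(\frac{3}{O} + \frac{1}{p}\right) = - 2 \left(\frac{1}{p} + \frac{3}{O}\right) = - \frac{6}{O} - \frac{2}{p}$)
$N{\left(r{\left(6 \right)},Q \right)} \left(-18\right) = \left(- \frac{6}{5 - 18} - \frac{2}{-8}\right) \left(-18\right) = \left(- \frac{6}{5 - 18} - - \frac{1}{4}\right) \left(-18\right) = \left(- \frac{6}{-13} + \frac{1}{4}\right) \left(-18\right) = \left(\left(-6\right) \left(- \frac{1}{13}\right) + \frac{1}{4}\right) \left(-18\right) = \left(\frac{6}{13} + \frac{1}{4}\right) \left(-18\right) = \frac{37}{52} \left(-18\right) = - \frac{333}{26}$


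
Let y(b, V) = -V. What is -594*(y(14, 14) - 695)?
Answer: 421146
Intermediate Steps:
-594*(y(14, 14) - 695) = -594*(-1*14 - 695) = -594*(-14 - 695) = -594*(-709) = 421146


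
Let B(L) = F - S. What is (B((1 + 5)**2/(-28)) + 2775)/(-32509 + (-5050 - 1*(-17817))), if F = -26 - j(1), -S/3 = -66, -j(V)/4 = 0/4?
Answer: -2551/19742 ≈ -0.12922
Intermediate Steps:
j(V) = 0 (j(V) = -0/4 = -4*0 = 0)
S = 198 (S = -3*(-66) = 198)
F = -26 (F = -26 - 1*0 = -26 + 0 = -26)
B(L) = -224 (B(L) = -26 - 1*198 = -26 - 198 = -224)
(B((1 + 5)**2/(-28)) + 2775)/(-32509 + (-5050 - 1*(-17817))) = (-224 + 2775)/(-32509 + (-5050 - 1*(-17817))) = 2551/(-32509 + (-5050 + 17817)) = 2551/(-32509 + 12767) = 2551/(-19742) = 2551*(-1/19742) = -2551/19742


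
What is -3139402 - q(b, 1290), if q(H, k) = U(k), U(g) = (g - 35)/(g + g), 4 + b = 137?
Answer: -1619931683/516 ≈ -3.1394e+6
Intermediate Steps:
b = 133 (b = -4 + 137 = 133)
U(g) = (-35 + g)/(2*g) (U(g) = (-35 + g)/((2*g)) = (-35 + g)*(1/(2*g)) = (-35 + g)/(2*g))
q(H, k) = (-35 + k)/(2*k)
-3139402 - q(b, 1290) = -3139402 - (-35 + 1290)/(2*1290) = -3139402 - 1255/(2*1290) = -3139402 - 1*251/516 = -3139402 - 251/516 = -1619931683/516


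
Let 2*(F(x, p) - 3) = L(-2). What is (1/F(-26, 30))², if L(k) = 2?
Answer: 1/16 ≈ 0.062500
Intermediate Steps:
F(x, p) = 4 (F(x, p) = 3 + (½)*2 = 3 + 1 = 4)
(1/F(-26, 30))² = (1/4)² = (¼)² = 1/16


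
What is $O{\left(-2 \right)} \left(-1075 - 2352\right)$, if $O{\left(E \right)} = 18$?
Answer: $-61686$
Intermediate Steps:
$O{\left(-2 \right)} \left(-1075 - 2352\right) = 18 \left(-1075 - 2352\right) = 18 \left(-3427\right) = -61686$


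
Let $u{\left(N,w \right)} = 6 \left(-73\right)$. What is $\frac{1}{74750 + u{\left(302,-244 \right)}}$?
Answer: $\frac{1}{74312} \approx 1.3457 \cdot 10^{-5}$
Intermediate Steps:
$u{\left(N,w \right)} = -438$
$\frac{1}{74750 + u{\left(302,-244 \right)}} = \frac{1}{74750 - 438} = \frac{1}{74312}$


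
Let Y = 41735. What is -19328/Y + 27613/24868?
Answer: 671779851/1037865980 ≈ 0.64727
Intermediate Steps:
-19328/Y + 27613/24868 = -19328/41735 + 27613/24868 = 671779851/1037865980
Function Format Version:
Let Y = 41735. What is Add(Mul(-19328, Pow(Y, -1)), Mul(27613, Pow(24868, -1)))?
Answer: Rational(671779851, 1037865980) ≈ 0.64727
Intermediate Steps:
Add(Mul(-19328, Pow(Y, -1)), Mul(27613, Pow(24868, -1))) = Add(Mul(-19328, Pow(41735, -1)), Mul(27613, Pow(24868, -1))) = Add(Mul(-19328, Rational(1, 41735)), Mul(27613, Rational(1, 24868))) = Add(Rational(-19328, 41735), Rational(27613, 24868)) = Rational(671779851, 1037865980)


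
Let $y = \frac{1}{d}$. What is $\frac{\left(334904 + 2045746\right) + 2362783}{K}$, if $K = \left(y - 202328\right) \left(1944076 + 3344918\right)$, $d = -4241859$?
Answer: $- \frac{6706991320649}{1513087476094843494} \approx -4.4327 \cdot 10^{-6}$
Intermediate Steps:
$y = - \frac{1}{4241859}$ ($y = \frac{1}{-4241859} = - \frac{1}{4241859} \approx -2.3575 \cdot 10^{-7}$)
$K = - \frac{1513087476094843494}{1413953}$ ($K = \left(- \frac{1}{4241859} - 202328\right) \left(1944076 + 3344918\right) = \left(- \frac{858246847753}{4241859}\right) 5288994 = - \frac{1513087476094843494}{1413953} \approx -1.0701 \cdot 10^{12}$)
$\frac{\left(334904 + 2045746\right) + 2362783}{K} = \frac{\left(334904 + 2045746\right) + 2362783}{- \frac{1513087476094843494}{1413953}} = \left(2380650 + 2362783\right) \left(- \frac{1413953}{1513087476094843494}\right) = 4743433 \left(- \frac{1413953}{1513087476094843494}\right) = - \frac{6706991320649}{1513087476094843494}$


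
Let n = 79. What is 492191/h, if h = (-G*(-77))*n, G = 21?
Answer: 70313/18249 ≈ 3.8530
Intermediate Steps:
h = 127743 (h = (-1*21*(-77))*79 = -21*(-77)*79 = 1617*79 = 127743)
492191/h = 492191/127743 = 492191*(1/127743) = 70313/18249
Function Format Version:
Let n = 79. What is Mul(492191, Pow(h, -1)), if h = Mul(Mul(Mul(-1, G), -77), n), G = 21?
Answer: Rational(70313, 18249) ≈ 3.8530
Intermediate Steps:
h = 127743 (h = Mul(Mul(Mul(-1, 21), -77), 79) = Mul(Mul(-21, -77), 79) = Mul(1617, 79) = 127743)
Mul(492191, Pow(h, -1)) = Mul(492191, Pow(127743, -1)) = Mul(492191, Rational(1, 127743)) = Rational(70313, 18249)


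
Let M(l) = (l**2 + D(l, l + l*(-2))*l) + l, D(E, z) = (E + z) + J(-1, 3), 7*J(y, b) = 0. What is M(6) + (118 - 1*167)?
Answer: -7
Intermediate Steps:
J(y, b) = 0 (J(y, b) = (1/7)*0 = 0)
D(E, z) = E + z (D(E, z) = (E + z) + 0 = E + z)
M(l) = l + l**2 (M(l) = (l**2 + (l + (l + l*(-2)))*l) + l = (l**2 + (l + (l - 2*l))*l) + l = (l**2 + (l - l)*l) + l = (l**2 + 0*l) + l = (l**2 + 0) + l = l**2 + l = l + l**2)
M(6) + (118 - 1*167) = 6*(1 + 6) + (118 - 1*167) = 6*7 + (118 - 167) = 42 - 49 = -7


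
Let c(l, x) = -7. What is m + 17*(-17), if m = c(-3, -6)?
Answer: -296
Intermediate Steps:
m = -7
m + 17*(-17) = -7 + 17*(-17) = -7 - 289 = -296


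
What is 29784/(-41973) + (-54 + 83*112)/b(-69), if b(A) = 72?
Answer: 3782059/29628 ≈ 127.65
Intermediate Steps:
29784/(-41973) + (-54 + 83*112)/b(-69) = 29784/(-41973) + (-54 + 83*112)/72 = 29784*(-1/41973) + (-54 + 9296)*(1/72) = -584/823 + 9242*(1/72) = -584/823 + 4621/36 = 3782059/29628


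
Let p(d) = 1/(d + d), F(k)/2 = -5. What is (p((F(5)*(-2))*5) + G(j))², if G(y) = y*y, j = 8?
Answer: 163865601/40000 ≈ 4096.6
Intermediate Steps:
F(k) = -10 (F(k) = 2*(-5) = -10)
p(d) = 1/(2*d)
G(y) = y²
(p((F(5)*(-2))*5) + G(j))² = (1/(2*((-10*(-2)*5))) + 8²)² = (1/(2*((20*5))) + 64)² = ((½)/100 + 64)² = ((½)*(1/100) + 64)² = (1/200 + 64)² = (12801/200)² = 163865601/40000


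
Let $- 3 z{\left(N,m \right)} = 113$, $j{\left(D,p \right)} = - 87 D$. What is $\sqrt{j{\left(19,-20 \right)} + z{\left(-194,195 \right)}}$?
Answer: $\frac{4 i \sqrt{951}}{3} \approx 41.118 i$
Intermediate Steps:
$z{\left(N,m \right)} = - \frac{113}{3}$ ($z{\left(N,m \right)} = \left(- \frac{1}{3}\right) 113 = - \frac{113}{3}$)
$\sqrt{j{\left(19,-20 \right)} + z{\left(-194,195 \right)}} = \sqrt{\left(-87\right) 19 - \frac{113}{3}} = \sqrt{-1653 - \frac{113}{3}} = \sqrt{- \frac{5072}{3}} = \frac{4 i \sqrt{951}}{3}$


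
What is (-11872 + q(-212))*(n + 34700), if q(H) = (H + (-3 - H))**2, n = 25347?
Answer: -712337561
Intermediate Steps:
q(H) = 9 (q(H) = (-3)**2 = 9)
(-11872 + q(-212))*(n + 34700) = (-11872 + 9)*(25347 + 34700) = -11863*60047 = -712337561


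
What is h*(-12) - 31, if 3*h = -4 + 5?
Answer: -35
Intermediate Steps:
h = ⅓ (h = (-4 + 5)/3 = (⅓)*1 = ⅓ ≈ 0.33333)
h*(-12) - 31 = (⅓)*(-12) - 31 = -4 - 31 = -35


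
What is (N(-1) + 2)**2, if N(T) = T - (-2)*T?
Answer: 1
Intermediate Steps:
N(T) = 3*T (N(T) = T + 2*T = 3*T)
(N(-1) + 2)**2 = (3*(-1) + 2)**2 = (-3 + 2)**2 = (-1)**2 = 1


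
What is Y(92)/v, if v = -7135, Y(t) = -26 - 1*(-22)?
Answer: 4/7135 ≈ 0.00056062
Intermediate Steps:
Y(t) = -4 (Y(t) = -26 + 22 = -4)
Y(92)/v = -4/(-7135) = -4*(-1/7135) = 4/7135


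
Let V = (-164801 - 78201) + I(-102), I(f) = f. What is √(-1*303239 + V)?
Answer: I*√546343 ≈ 739.15*I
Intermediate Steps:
V = -243104 (V = (-164801 - 78201) - 102 = -243002 - 102 = -243104)
√(-1*303239 + V) = √(-1*303239 - 243104) = √(-303239 - 243104) = √(-546343) = I*√546343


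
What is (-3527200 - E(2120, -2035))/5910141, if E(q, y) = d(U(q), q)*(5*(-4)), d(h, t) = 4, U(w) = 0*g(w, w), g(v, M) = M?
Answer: -3527120/5910141 ≈ -0.59679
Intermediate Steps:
U(w) = 0 (U(w) = 0*w = 0)
E(q, y) = -80 (E(q, y) = 4*(5*(-4)) = 4*(-20) = -80)
(-3527200 - E(2120, -2035))/5910141 = (-3527200 - 1*(-80))/5910141 = (-3527200 + 80)*(1/5910141) = -3527120*1/5910141 = -3527120/5910141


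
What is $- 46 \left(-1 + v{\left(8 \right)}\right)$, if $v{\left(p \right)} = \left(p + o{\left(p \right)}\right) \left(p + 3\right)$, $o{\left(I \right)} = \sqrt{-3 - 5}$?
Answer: $-4002 - 1012 i \sqrt{2} \approx -4002.0 - 1431.2 i$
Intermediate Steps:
$o{\left(I \right)} = 2 i \sqrt{2}$ ($o{\left(I \right)} = \sqrt{-8} = 2 i \sqrt{2}$)
$v{\left(p \right)} = \left(3 + p\right) \left(p + 2 i \sqrt{2}\right)$ ($v{\left(p \right)} = \left(p + 2 i \sqrt{2}\right) \left(p + 3\right) = \left(p + 2 i \sqrt{2}\right) \left(3 + p\right) = \left(3 + p\right) \left(p + 2 i \sqrt{2}\right)$)
$- 46 \left(-1 + v{\left(8 \right)}\right) = - 46 \left(-1 + \left(8^{2} + 3 \cdot 8 + 6 i \sqrt{2} + 2 i 8 \sqrt{2}\right)\right) = - 46 \left(-1 + \left(64 + 24 + 6 i \sqrt{2} + 16 i \sqrt{2}\right)\right) = - 46 \left(-1 + \left(88 + 22 i \sqrt{2}\right)\right) = - 46 \left(87 + 22 i \sqrt{2}\right) = -4002 - 1012 i \sqrt{2}$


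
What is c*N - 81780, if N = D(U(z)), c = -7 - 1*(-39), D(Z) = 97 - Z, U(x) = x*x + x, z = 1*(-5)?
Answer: -79316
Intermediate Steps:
z = -5
U(x) = x + x² (U(x) = x² + x = x + x²)
c = 32 (c = -7 + 39 = 32)
N = 77 (N = 97 - (-5)*(1 - 5) = 97 - (-5)*(-4) = 97 - 1*20 = 97 - 20 = 77)
c*N - 81780 = 32*77 - 81780 = 2464 - 81780 = -79316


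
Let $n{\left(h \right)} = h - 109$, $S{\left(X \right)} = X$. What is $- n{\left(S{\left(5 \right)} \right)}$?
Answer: $104$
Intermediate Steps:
$n{\left(h \right)} = -109 + h$
$- n{\left(S{\left(5 \right)} \right)} = - (-109 + 5) = \left(-1\right) \left(-104\right) = 104$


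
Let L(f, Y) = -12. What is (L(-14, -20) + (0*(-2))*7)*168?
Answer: -2016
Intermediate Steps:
(L(-14, -20) + (0*(-2))*7)*168 = (-12 + (0*(-2))*7)*168 = (-12 + 0*7)*168 = (-12 + 0)*168 = -12*168 = -2016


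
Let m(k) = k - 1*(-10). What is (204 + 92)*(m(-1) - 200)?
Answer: -56536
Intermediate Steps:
m(k) = 10 + k (m(k) = k + 10 = 10 + k)
(204 + 92)*(m(-1) - 200) = (204 + 92)*((10 - 1) - 200) = 296*(9 - 200) = 296*(-191) = -56536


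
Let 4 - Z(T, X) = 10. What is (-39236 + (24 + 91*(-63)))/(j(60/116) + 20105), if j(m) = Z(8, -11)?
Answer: -445/199 ≈ -2.2362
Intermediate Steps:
Z(T, X) = -6 (Z(T, X) = 4 - 1*10 = 4 - 10 = -6)
j(m) = -6
(-39236 + (24 + 91*(-63)))/(j(60/116) + 20105) = (-39236 + (24 + 91*(-63)))/(-6 + 20105) = (-39236 + (24 - 5733))/20099 = (-39236 - 5709)*(1/20099) = -44945*1/20099 = -445/199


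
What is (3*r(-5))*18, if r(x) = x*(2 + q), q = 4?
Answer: -1620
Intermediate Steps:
r(x) = 6*x (r(x) = x*(2 + 4) = x*6 = 6*x)
(3*r(-5))*18 = (3*(6*(-5)))*18 = (3*(-30))*18 = -90*18 = -1620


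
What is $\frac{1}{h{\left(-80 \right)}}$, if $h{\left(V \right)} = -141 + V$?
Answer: $- \frac{1}{221} \approx -0.0045249$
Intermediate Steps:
$\frac{1}{h{\left(-80 \right)}} = \frac{1}{-141 - 80} = \frac{1}{-221} = - \frac{1}{221}$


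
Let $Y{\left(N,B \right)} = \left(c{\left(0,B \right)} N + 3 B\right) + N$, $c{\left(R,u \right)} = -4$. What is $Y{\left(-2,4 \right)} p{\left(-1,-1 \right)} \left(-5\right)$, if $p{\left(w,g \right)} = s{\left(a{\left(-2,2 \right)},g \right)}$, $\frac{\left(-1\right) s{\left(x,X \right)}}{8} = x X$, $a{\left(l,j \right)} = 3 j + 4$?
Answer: $-7200$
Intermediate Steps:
$a{\left(l,j \right)} = 4 + 3 j$
$s{\left(x,X \right)} = - 8 X x$ ($s{\left(x,X \right)} = - 8 x X = - 8 X x$)
$Y{\left(N,B \right)} = - 3 N + 3 B$ ($Y{\left(N,B \right)} = \left(- 4 N + 3 B\right) + N = - 3 N + 3 B$)
$p{\left(w,g \right)} = - 80 g$ ($p{\left(w,g \right)} = - 8 g \left(4 + 3 \cdot 2\right) = - 8 g \left(4 + 6\right) = \left(-8\right) g 10 = - 80 g$)
$Y{\left(-2,4 \right)} p{\left(-1,-1 \right)} \left(-5\right) = \left(\left(-3\right) \left(-2\right) + 3 \cdot 4\right) \left(\left(-80\right) \left(-1\right)\right) \left(-5\right) = \left(6 + 12\right) 80 \left(-5\right) = 18 \cdot 80 \left(-5\right) = 1440 \left(-5\right) = -7200$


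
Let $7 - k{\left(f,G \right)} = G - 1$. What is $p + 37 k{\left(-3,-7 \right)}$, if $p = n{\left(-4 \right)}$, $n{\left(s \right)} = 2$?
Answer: $557$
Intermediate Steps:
$p = 2$
$k{\left(f,G \right)} = 8 - G$ ($k{\left(f,G \right)} = 7 - \left(G - 1\right) = 7 - \left(-1 + G\right) = 8 - G$)
$p + 37 k{\left(-3,-7 \right)} = 2 + 37 \left(8 - -7\right) = 2 + 37 \left(8 + 7\right) = 2 + 37 \cdot 15 = 2 + 555 = 557$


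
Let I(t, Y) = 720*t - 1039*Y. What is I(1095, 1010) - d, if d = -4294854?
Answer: 4033864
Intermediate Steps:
I(t, Y) = -1039*Y + 720*t
I(1095, 1010) - d = (-1039*1010 + 720*1095) - 1*(-4294854) = (-1049390 + 788400) + 4294854 = -260990 + 4294854 = 4033864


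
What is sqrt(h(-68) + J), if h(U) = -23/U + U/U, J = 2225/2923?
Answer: sqrt(20735706463)/99382 ≈ 1.4489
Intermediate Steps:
J = 2225/2923 (J = 2225*(1/2923) = 2225/2923 ≈ 0.76120)
h(U) = 1 - 23/U (h(U) = -23/U + 1 = 1 - 23/U)
sqrt(h(-68) + J) = sqrt((-23 - 68)/(-68) + 2225/2923) = sqrt(-1/68*(-91) + 2225/2923) = sqrt(91/68 + 2225/2923) = sqrt(417293/198764) = sqrt(20735706463)/99382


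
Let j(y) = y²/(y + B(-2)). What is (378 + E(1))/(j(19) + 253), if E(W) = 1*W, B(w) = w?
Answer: 6443/4662 ≈ 1.3820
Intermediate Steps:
E(W) = W
j(y) = y²/(-2 + y) (j(y) = y²/(y - 2) = y²/(-2 + y))
(378 + E(1))/(j(19) + 253) = (378 + 1)/(19²/(-2 + 19) + 253) = 379/(361/17 + 253) = 379/(4662/17) = 379*(17/4662) = 6443/4662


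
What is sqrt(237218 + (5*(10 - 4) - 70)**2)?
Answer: sqrt(238818) ≈ 488.69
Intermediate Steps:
sqrt(237218 + (5*(10 - 4) - 70)**2) = sqrt(237218 + (5*6 - 70)**2) = sqrt(237218 + (30 - 70)**2) = sqrt(237218 + (-40)**2) = sqrt(237218 + 1600) = sqrt(238818)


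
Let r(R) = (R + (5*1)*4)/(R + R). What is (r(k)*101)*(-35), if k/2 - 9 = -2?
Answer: -8585/2 ≈ -4292.5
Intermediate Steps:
k = 14 (k = 18 + 2*(-2) = 18 - 4 = 14)
r(R) = (20 + R)/(2*R) (r(R) = (R + 5*4)/((2*R)) = (R + 20)*(1/(2*R)) = (20 + R)*(1/(2*R)) = (20 + R)/(2*R))
(r(k)*101)*(-35) = (((½)*(20 + 14)/14)*101)*(-35) = (((½)*(1/14)*34)*101)*(-35) = ((17/14)*101)*(-35) = (1717/14)*(-35) = -8585/2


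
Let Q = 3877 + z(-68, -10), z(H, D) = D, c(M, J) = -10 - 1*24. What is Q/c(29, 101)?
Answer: -3867/34 ≈ -113.74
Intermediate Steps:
c(M, J) = -34 (c(M, J) = -10 - 24 = -34)
Q = 3867 (Q = 3877 - 10 = 3867)
Q/c(29, 101) = 3867/(-34) = 3867*(-1/34) = -3867/34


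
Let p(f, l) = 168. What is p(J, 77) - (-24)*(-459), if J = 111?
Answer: -10848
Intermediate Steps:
p(J, 77) - (-24)*(-459) = 168 - (-24)*(-459) = 168 - 1*11016 = 168 - 11016 = -10848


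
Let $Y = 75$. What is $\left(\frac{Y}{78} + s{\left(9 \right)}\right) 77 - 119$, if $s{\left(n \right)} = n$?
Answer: $\frac{16849}{26} \approx 648.04$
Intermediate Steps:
$\left(\frac{Y}{78} + s{\left(9 \right)}\right) 77 - 119 = \left(\frac{75}{78} + 9\right) 77 - 119 = \left(75 \cdot \frac{1}{78} + 9\right) 77 - 119 = \left(\frac{25}{26} + 9\right) 77 - 119 = \frac{259}{26} \cdot 77 - 119 = \frac{19943}{26} - 119 = \frac{16849}{26}$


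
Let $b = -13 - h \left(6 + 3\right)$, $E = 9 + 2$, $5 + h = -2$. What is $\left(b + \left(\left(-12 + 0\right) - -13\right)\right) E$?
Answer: $561$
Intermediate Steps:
$h = -7$ ($h = -5 - 2 = -7$)
$E = 11$
$b = 50$ ($b = -13 - - 7 \left(6 + 3\right) = -13 - \left(-7\right) 9 = -13 - -63 = -13 + 63 = 50$)
$\left(b + \left(\left(-12 + 0\right) - -13\right)\right) E = \left(50 + \left(\left(-12 + 0\right) - -13\right)\right) 11 = \left(50 + \left(-12 + 13\right)\right) 11 = \left(50 + 1\right) 11 = 51 \cdot 11 = 561$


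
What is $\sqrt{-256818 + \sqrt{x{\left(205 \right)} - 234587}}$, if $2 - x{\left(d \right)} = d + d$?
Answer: $\sqrt{-256818 + i \sqrt{234995}} \approx 0.478 + 506.77 i$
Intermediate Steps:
$x{\left(d \right)} = 2 - 2 d$ ($x{\left(d \right)} = 2 - \left(d + d\right) = 2 - 2 d$)
$\sqrt{-256818 + \sqrt{x{\left(205 \right)} - 234587}} = \sqrt{-256818 + \sqrt{\left(2 - 410\right) - 234587}} = \sqrt{-256818 + \sqrt{-408 - 234587}} = \sqrt{-256818 + \sqrt{-234995}} = \sqrt{-256818 + i \sqrt{234995}}$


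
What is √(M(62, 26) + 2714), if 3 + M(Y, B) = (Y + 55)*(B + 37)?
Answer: 71*√2 ≈ 100.41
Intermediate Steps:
M(Y, B) = -3 + (37 + B)*(55 + Y) (M(Y, B) = -3 + (Y + 55)*(B + 37) = -3 + (55 + Y)*(37 + B) = -3 + (37 + B)*(55 + Y))
√(M(62, 26) + 2714) = √((2032 + 37*62 + 55*26 + 26*62) + 2714) = √((2032 + 2294 + 1430 + 1612) + 2714) = √(7368 + 2714) = √10082 = 71*√2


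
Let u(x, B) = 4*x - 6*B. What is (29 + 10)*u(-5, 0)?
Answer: -780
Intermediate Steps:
u(x, B) = -6*B + 4*x
(29 + 10)*u(-5, 0) = (29 + 10)*(-6*0 + 4*(-5)) = 39*(0 - 20) = 39*(-20) = -780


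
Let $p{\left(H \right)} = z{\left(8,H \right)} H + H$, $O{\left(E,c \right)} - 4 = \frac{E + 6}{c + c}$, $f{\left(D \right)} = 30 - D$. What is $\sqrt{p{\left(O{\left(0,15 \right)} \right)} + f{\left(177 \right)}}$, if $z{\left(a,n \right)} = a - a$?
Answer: $\frac{i \sqrt{3570}}{5} \approx 11.95 i$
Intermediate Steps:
$z{\left(a,n \right)} = 0$
$O{\left(E,c \right)} = 4 + \frac{6 + E}{2 c}$ ($O{\left(E,c \right)} = 4 + \frac{E + 6}{c + c} = 4 + \frac{6 + E}{2 c}$)
$p{\left(H \right)} = H$ ($p{\left(H \right)} = 0 H + H = 0 + H = H$)
$\sqrt{p{\left(O{\left(0,15 \right)} \right)} + f{\left(177 \right)}} = \sqrt{\frac{6 + 0 + 8 \cdot 15}{2 \cdot 15} + \left(30 - 177\right)} = \sqrt{\frac{1}{2} \cdot \frac{1}{15} \left(6 + 0 + 120\right) + \left(30 - 177\right)} = \sqrt{\frac{1}{2} \cdot \frac{1}{15} \cdot 126 - 147} = \sqrt{\frac{21}{5} - 147} = \sqrt{- \frac{714}{5}} = \frac{i \sqrt{3570}}{5}$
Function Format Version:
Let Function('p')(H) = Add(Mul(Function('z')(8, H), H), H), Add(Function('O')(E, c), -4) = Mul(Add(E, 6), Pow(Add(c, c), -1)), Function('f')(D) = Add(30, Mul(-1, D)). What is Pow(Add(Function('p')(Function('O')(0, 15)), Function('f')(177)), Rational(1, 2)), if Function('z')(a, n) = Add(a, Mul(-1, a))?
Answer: Mul(Rational(1, 5), I, Pow(3570, Rational(1, 2))) ≈ Mul(11.950, I)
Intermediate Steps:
Function('z')(a, n) = 0
Function('O')(E, c) = Add(4, Mul(Rational(1, 2), Pow(c, -1), Add(6, E))) (Function('O')(E, c) = Add(4, Mul(Add(E, 6), Pow(Add(c, c), -1))) = Add(4, Mul(Add(6, E), Pow(Mul(2, c), -1))) = Add(4, Mul(Add(6, E), Mul(Rational(1, 2), Pow(c, -1)))) = Add(4, Mul(Rational(1, 2), Pow(c, -1), Add(6, E))))
Function('p')(H) = H (Function('p')(H) = Add(Mul(0, H), H) = Add(0, H) = H)
Pow(Add(Function('p')(Function('O')(0, 15)), Function('f')(177)), Rational(1, 2)) = Pow(Add(Mul(Rational(1, 2), Pow(15, -1), Add(6, 0, Mul(8, 15))), Add(30, Mul(-1, 177))), Rational(1, 2)) = Pow(Add(Mul(Rational(1, 2), Rational(1, 15), Add(6, 0, 120)), Add(30, -177)), Rational(1, 2)) = Pow(Add(Mul(Rational(1, 2), Rational(1, 15), 126), -147), Rational(1, 2)) = Pow(Add(Rational(21, 5), -147), Rational(1, 2)) = Pow(Rational(-714, 5), Rational(1, 2)) = Mul(Rational(1, 5), I, Pow(3570, Rational(1, 2)))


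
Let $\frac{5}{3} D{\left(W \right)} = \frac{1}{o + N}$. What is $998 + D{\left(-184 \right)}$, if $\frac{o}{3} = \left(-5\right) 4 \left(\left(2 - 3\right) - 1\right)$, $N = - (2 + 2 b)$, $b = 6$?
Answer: $\frac{528943}{530} \approx 998.01$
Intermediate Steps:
$N = -14$ ($N = - (2 + 2 \cdot 6) = - (2 + 12) = \left(-1\right) 14 = -14$)
$o = 120$ ($o = 3 \left(-5\right) 4 \left(\left(2 - 3\right) - 1\right) = 3 \left(- 20 \left(\left(2 - 3\right) - 1\right)\right) = 3 \left(- 20 \left(-1 - 1\right)\right) = 3 \left(\left(-20\right) \left(-2\right)\right) = 3 \cdot 40 = 120$)
$D{\left(W \right)} = \frac{3}{530}$ ($D{\left(W \right)} = \frac{3}{5 \left(120 - 14\right)} = \frac{3}{5 \cdot 106} = \frac{3}{5} \cdot \frac{1}{106} = \frac{3}{530}$)
$998 + D{\left(-184 \right)} = 998 + \frac{3}{530} = \frac{528943}{530}$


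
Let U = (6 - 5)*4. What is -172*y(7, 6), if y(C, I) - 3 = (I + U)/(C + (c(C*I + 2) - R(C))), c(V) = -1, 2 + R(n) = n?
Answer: -2236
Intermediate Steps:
R(n) = -2 + n
U = 4 (U = 1*4 = 4)
y(C, I) = 7 + I (y(C, I) = 3 + (I + 4)/(C + (-1 - (-2 + C))) = 3 + (4 + I)/(C + (-1 + (2 - C))) = 3 + (4 + I)/(C + (1 - C)) = 3 + (4 + I)/1 = 3 + (4 + I)*1 = 3 + (4 + I) = 7 + I)
-172*y(7, 6) = -172*(7 + 6) = -172*13 = -2236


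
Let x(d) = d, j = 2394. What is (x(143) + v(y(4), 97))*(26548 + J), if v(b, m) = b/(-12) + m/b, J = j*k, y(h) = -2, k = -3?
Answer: 5499944/3 ≈ 1.8333e+6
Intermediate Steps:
J = -7182 (J = 2394*(-3) = -7182)
v(b, m) = -b/12 + m/b (v(b, m) = b*(-1/12) + m/b = -b/12 + m/b)
(x(143) + v(y(4), 97))*(26548 + J) = (143 + (-1/12*(-2) + 97/(-2)))*(26548 - 7182) = (143 + (1/6 + 97*(-1/2)))*19366 = (143 + (1/6 - 97/2))*19366 = (143 - 145/3)*19366 = (284/3)*19366 = 5499944/3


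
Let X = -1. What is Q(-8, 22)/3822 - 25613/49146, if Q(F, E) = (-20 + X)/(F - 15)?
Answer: -26791718/51431289 ≈ -0.52092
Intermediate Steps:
Q(F, E) = -21/(-15 + F) (Q(F, E) = (-20 - 1)/(F - 15) = -21/(-15 + F))
Q(-8, 22)/3822 - 25613/49146 = -21/(-15 - 8)/3822 - 25613/49146 = -21/(-23)*(1/3822) - 25613*1/49146 = -21*(-1/23)*(1/3822) - 25613/49146 = (21/23)*(1/3822) - 25613/49146 = 1/4186 - 25613/49146 = -26791718/51431289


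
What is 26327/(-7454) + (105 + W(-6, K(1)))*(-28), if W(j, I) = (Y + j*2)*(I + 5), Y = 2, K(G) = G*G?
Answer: -9418367/7454 ≈ -1263.5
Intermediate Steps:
K(G) = G**2
W(j, I) = (2 + 2*j)*(5 + I) (W(j, I) = (2 + j*2)*(I + 5) = (2 + 2*j)*(5 + I))
26327/(-7454) + (105 + W(-6, K(1)))*(-28) = 26327/(-7454) + (105 + (10 + 2*1**2 + 10*(-6) + 2*1**2*(-6)))*(-28) = 26327*(-1/7454) + (105 + (10 + 2*1 - 60 + 2*1*(-6)))*(-28) = -26327/7454 + (105 + (10 + 2 - 60 - 12))*(-28) = -26327/7454 + (105 - 60)*(-28) = -26327/7454 + 45*(-28) = -26327/7454 - 1260 = -9418367/7454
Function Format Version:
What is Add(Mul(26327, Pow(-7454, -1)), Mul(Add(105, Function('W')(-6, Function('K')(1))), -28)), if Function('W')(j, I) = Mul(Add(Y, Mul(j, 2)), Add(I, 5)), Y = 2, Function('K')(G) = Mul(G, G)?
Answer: Rational(-9418367, 7454) ≈ -1263.5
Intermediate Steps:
Function('K')(G) = Pow(G, 2)
Function('W')(j, I) = Mul(Add(2, Mul(2, j)), Add(5, I)) (Function('W')(j, I) = Mul(Add(2, Mul(j, 2)), Add(I, 5)) = Mul(Add(2, Mul(2, j)), Add(5, I)))
Add(Mul(26327, Pow(-7454, -1)), Mul(Add(105, Function('W')(-6, Function('K')(1))), -28)) = Add(Mul(26327, Pow(-7454, -1)), Mul(Add(105, Add(10, Mul(2, Pow(1, 2)), Mul(10, -6), Mul(2, Pow(1, 2), -6))), -28)) = Add(Mul(26327, Rational(-1, 7454)), Mul(Add(105, Add(10, Mul(2, 1), -60, Mul(2, 1, -6))), -28)) = Add(Rational(-26327, 7454), Mul(Add(105, Add(10, 2, -60, -12)), -28)) = Add(Rational(-26327, 7454), Mul(Add(105, -60), -28)) = Add(Rational(-26327, 7454), Mul(45, -28)) = Add(Rational(-26327, 7454), -1260) = Rational(-9418367, 7454)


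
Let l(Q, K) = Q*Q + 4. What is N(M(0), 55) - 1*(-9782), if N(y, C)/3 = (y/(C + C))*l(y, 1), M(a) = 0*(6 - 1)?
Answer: 9782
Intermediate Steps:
l(Q, K) = 4 + Q**2 (l(Q, K) = Q**2 + 4 = 4 + Q**2)
M(a) = 0 (M(a) = 0*5 = 0)
N(y, C) = 3*y*(4 + y**2)/(2*C) (N(y, C) = 3*((y/(C + C))*(4 + y**2)) = 3*((y/((2*C)))*(4 + y**2)) = 3*((y*(1/(2*C)))*(4 + y**2)) = 3*((y/(2*C))*(4 + y**2)) = 3*(y*(4 + y**2)/(2*C)) = 3*y*(4 + y**2)/(2*C))
N(M(0), 55) - 1*(-9782) = (3/2)*0*(4 + 0**2)/55 - 1*(-9782) = (3/2)*0*(1/55)*(4 + 0) + 9782 = (3/2)*0*(1/55)*4 + 9782 = 0 + 9782 = 9782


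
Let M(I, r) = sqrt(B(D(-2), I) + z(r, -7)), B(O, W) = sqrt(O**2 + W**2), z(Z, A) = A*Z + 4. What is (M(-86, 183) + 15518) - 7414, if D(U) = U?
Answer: 8104 + sqrt(-1277 + 10*sqrt(74)) ≈ 8104.0 + 34.511*I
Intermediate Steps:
z(Z, A) = 4 + A*Z
M(I, r) = sqrt(4 + sqrt(4 + I**2) - 7*r) (M(I, r) = sqrt(sqrt((-2)**2 + I**2) + (4 - 7*r)) = sqrt(sqrt(4 + I**2) + (4 - 7*r)) = sqrt(4 + sqrt(4 + I**2) - 7*r))
(M(-86, 183) + 15518) - 7414 = (sqrt(4 + sqrt(4 + (-86)**2) - 7*183) + 15518) - 7414 = (sqrt(4 + sqrt(4 + 7396) - 1281) + 15518) - 7414 = (sqrt(4 + sqrt(7400) - 1281) + 15518) - 7414 = (sqrt(4 + 10*sqrt(74) - 1281) + 15518) - 7414 = (sqrt(-1277 + 10*sqrt(74)) + 15518) - 7414 = (15518 + sqrt(-1277 + 10*sqrt(74))) - 7414 = 8104 + sqrt(-1277 + 10*sqrt(74))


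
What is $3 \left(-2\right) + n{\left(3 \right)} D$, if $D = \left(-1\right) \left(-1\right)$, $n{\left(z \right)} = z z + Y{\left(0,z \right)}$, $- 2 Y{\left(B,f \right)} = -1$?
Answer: $\frac{7}{2} \approx 3.5$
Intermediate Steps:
$Y{\left(B,f \right)} = \frac{1}{2}$ ($Y{\left(B,f \right)} = \left(- \frac{1}{2}\right) \left(-1\right) = \frac{1}{2}$)
$n{\left(z \right)} = \frac{1}{2} + z^{2}$ ($n{\left(z \right)} = z z + \frac{1}{2} = z^{2} + \frac{1}{2} = \frac{1}{2} + z^{2}$)
$D = 1$
$3 \left(-2\right) + n{\left(3 \right)} D = 3 \left(-2\right) + \left(\frac{1}{2} + 3^{2}\right) 1 = -6 + \left(\frac{1}{2} + 9\right) 1 = -6 + \frac{19}{2} \cdot 1 = -6 + \frac{19}{2} = \frac{7}{2}$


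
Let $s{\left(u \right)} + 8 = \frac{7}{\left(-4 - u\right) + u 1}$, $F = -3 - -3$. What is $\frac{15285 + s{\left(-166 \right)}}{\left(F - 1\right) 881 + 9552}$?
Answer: $\frac{61101}{34684} \approx 1.7616$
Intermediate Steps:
$F = 0$ ($F = -3 + 3 = 0$)
$s{\left(u \right)} = - \frac{39}{4}$ ($s{\left(u \right)} = -8 + \frac{7}{\left(-4 - u\right) + u 1} = -8 + \frac{7}{\left(-4 - u\right) + u} = -8 + \frac{7}{-4} = -8 + 7 \left(- \frac{1}{4}\right) = -8 - \frac{7}{4} = - \frac{39}{4}$)
$\frac{15285 + s{\left(-166 \right)}}{\left(F - 1\right) 881 + 9552} = \frac{15285 - \frac{39}{4}}{\left(0 - 1\right) 881 + 9552} = \frac{61101}{4 \left(\left(-1\right) 881 + 9552\right)} = \frac{61101}{4 \left(-881 + 9552\right)} = \frac{61101}{4 \cdot 8671} = \frac{61101}{4} \cdot \frac{1}{8671} = \frac{61101}{34684}$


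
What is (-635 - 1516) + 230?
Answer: -1921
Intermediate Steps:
(-635 - 1516) + 230 = -2151 + 230 = -1921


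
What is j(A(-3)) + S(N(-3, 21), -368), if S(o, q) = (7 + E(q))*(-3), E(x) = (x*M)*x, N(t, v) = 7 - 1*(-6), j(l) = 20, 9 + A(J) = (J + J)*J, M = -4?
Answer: 1625087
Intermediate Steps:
A(J) = -9 + 2*J² (A(J) = -9 + (J + J)*J = -9 + (2*J)*J = -9 + 2*J²)
N(t, v) = 13 (N(t, v) = 7 + 6 = 13)
E(x) = -4*x² (E(x) = (x*(-4))*x = (-4*x)*x = -4*x²)
S(o, q) = -21 + 12*q² (S(o, q) = (7 - 4*q²)*(-3) = -21 + 12*q²)
j(A(-3)) + S(N(-3, 21), -368) = 20 + (-21 + 12*(-368)²) = 20 + (-21 + 12*135424) = 20 + (-21 + 1625088) = 20 + 1625067 = 1625087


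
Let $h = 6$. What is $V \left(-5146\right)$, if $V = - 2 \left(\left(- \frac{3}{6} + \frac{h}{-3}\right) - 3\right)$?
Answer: $-56606$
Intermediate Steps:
$V = 11$ ($V = - 2 \left(\left(- \frac{3}{6} + \frac{6}{-3}\right) - 3\right) = - 2 \left(\left(\left(-3\right) \frac{1}{6} + 6 \left(- \frac{1}{3}\right)\right) - 3\right) = - 2 \left(\left(- \frac{1}{2} - 2\right) - 3\right) = - 2 \left(- \frac{5}{2} - 3\right) = \left(-2\right) \left(- \frac{11}{2}\right) = 11$)
$V \left(-5146\right) = 11 \left(-5146\right) = -56606$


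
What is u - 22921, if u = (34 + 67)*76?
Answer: -15245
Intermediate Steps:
u = 7676 (u = 101*76 = 7676)
u - 22921 = 7676 - 22921 = -15245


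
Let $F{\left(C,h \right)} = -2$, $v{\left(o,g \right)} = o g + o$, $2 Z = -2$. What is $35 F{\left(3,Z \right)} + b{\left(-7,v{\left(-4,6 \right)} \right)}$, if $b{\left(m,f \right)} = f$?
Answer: $-98$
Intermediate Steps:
$Z = -1$ ($Z = \frac{1}{2} \left(-2\right) = -1$)
$v{\left(o,g \right)} = o + g o$ ($v{\left(o,g \right)} = g o + o = o + g o$)
$35 F{\left(3,Z \right)} + b{\left(-7,v{\left(-4,6 \right)} \right)} = 35 \left(-2\right) - 4 \left(1 + 6\right) = -70 - 28 = -98$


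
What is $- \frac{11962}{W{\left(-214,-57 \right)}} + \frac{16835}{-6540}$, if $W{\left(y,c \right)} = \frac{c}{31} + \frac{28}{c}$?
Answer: $\frac{27633143093}{5385036} \approx 5131.5$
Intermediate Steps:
$W{\left(y,c \right)} = \frac{28}{c} + \frac{c}{31}$ ($W{\left(y,c \right)} = c \frac{1}{31} + \frac{28}{c} = \frac{c}{31} + \frac{28}{c} = \frac{28}{c} + \frac{c}{31}$)
$- \frac{11962}{W{\left(-214,-57 \right)}} + \frac{16835}{-6540} = - \frac{11962}{\frac{28}{-57} + \frac{1}{31} \left(-57\right)} + \frac{16835}{-6540} = - \frac{11962}{28 \left(- \frac{1}{57}\right) - \frac{57}{31}} + 16835 \left(- \frac{1}{6540}\right) = - \frac{11962}{- \frac{28}{57} - \frac{57}{31}} - \frac{3367}{1308} = - \frac{11962}{- \frac{4117}{1767}} - \frac{3367}{1308} = \left(-11962\right) \left(- \frac{1767}{4117}\right) - \frac{3367}{1308} = \frac{21136854}{4117} - \frac{3367}{1308} = \frac{27633143093}{5385036}$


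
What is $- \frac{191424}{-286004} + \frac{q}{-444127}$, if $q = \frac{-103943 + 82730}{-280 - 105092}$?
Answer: $\frac{248843322636239}{371793682332916} \approx 0.6693$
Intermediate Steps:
$q = \frac{2357}{11708}$ ($q = - \frac{21213}{-105372} = \left(-21213\right) \left(- \frac{1}{105372}\right) = \frac{2357}{11708} \approx 0.20132$)
$- \frac{191424}{-286004} + \frac{q}{-444127} = - \frac{191424}{-286004} + \frac{2357}{11708 \left(-444127\right)} = \left(-191424\right) \left(- \frac{1}{286004}\right) + \frac{2357}{11708} \left(- \frac{1}{444127}\right) = \frac{47856}{71501} - \frac{2357}{5199838916} = \frac{248843322636239}{371793682332916}$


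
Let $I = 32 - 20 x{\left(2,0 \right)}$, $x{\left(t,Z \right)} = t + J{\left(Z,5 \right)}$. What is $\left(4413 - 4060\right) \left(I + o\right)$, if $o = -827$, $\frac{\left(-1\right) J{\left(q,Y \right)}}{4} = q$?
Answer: $-294755$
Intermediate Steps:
$J{\left(q,Y \right)} = - 4 q$
$x{\left(t,Z \right)} = t - 4 Z$
$I = -8$ ($I = 32 - 20 \left(2 - 0\right) = 32 - 20 \left(2 + 0\right) = 32 - 40 = -8$)
$\left(4413 - 4060\right) \left(I + o\right) = \left(4413 - 4060\right) \left(-8 - 827\right) = 353 \left(-835\right) = -294755$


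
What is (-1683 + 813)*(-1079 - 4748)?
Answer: 5069490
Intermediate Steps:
(-1683 + 813)*(-1079 - 4748) = -870*(-5827) = 5069490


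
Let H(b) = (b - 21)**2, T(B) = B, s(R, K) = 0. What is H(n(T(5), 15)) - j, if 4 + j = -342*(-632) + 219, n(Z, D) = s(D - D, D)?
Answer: -215918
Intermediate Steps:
n(Z, D) = 0
j = 216359 (j = -4 + (-342*(-632) + 219) = -4 + (216144 + 219) = -4 + 216363 = 216359)
H(b) = (-21 + b)**2
H(n(T(5), 15)) - j = (-21 + 0)**2 - 1*216359 = (-21)**2 - 216359 = 441 - 216359 = -215918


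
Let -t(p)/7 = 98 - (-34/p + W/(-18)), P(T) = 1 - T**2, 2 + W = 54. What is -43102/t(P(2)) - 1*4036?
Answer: -11191597/2821 ≈ -3967.2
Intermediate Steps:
W = 52 (W = -2 + 54 = 52)
t(p) = -6356/9 - 238/p (t(p) = -7*(98 - (-34/p + 52/(-18))) = -7*(98 - (-34/p + 52*(-1/18))) = -7*(98 - (-34/p - 26/9)) = -7*(98 - (-26/9 - 34/p)) = -7*(98 + (26/9 + 34/p)) = -7*(908/9 + 34/p) = -6356/9 - 238/p)
-43102/t(P(2)) - 1*4036 = -43102/(-6356/9 - 238/(1 - 1*2**2)) - 1*4036 = -43102/(-6356/9 - 238/(1 - 1*4)) - 4036 = -43102/(-6356/9 - 238/(1 - 4)) - 4036 = -43102/(-6356/9 - 238/(-3)) - 4036 = -43102/(-6356/9 - 238*(-1/3)) - 4036 = -43102/(-6356/9 + 238/3) - 4036 = -43102/(-5642/9) - 4036 = -43102*(-9/5642) - 4036 = 193959/2821 - 4036 = -11191597/2821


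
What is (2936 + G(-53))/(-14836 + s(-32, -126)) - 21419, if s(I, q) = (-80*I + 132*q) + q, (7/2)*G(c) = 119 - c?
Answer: -2176587809/101619 ≈ -21419.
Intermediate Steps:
G(c) = 34 - 2*c/7 (G(c) = 2*(119 - c)/7 = 34 - 2*c/7)
s(I, q) = -80*I + 133*q
(2936 + G(-53))/(-14836 + s(-32, -126)) - 21419 = (2936 + (34 - 2/7*(-53)))/(-14836 + (-80*(-32) + 133*(-126))) - 21419 = (2936 + (34 + 106/7))/(-14836 + (2560 - 16758)) - 21419 = (2936 + 344/7)/(-14836 - 14198) - 21419 = (20896/7)/(-29034) - 21419 = (20896/7)*(-1/29034) - 21419 = -10448/101619 - 21419 = -2176587809/101619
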